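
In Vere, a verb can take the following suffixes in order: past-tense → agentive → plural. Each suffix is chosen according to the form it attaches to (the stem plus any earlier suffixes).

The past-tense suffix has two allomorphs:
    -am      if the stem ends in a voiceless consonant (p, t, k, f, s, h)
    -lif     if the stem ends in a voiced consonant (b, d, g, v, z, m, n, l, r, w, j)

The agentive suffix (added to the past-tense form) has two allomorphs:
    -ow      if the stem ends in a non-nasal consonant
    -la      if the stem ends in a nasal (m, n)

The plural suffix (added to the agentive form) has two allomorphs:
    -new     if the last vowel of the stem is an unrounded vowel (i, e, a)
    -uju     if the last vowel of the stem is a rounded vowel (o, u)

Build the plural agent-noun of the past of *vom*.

vomlifowuju

The final consonant of *vom* is /m/, which is voiced, so the past-tense suffix is -lif, giving *vomlif*.
The past-tense form *vomlif*: final consonant = /f/, non-nasal → -ow → *vomlifow*.
Since the last vowel of the agentive form *vomlifow* is /o/ (a rounded vowel), it takes -uju, giving *vomlifowuju*.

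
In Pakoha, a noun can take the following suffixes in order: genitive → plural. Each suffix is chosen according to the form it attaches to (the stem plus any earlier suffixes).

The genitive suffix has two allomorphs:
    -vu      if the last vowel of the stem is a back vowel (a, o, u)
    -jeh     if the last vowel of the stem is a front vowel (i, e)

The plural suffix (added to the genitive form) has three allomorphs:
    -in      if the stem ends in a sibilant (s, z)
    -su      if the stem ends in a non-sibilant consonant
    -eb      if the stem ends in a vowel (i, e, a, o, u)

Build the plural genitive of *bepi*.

bepijehsu

*bepi*: last vowel = /i/, a front vowel → -jeh → *bepijeh*.
The genitive form *bepijeh*: final sound = /h/, a non-sibilant consonant → -su → *bepijehsu*.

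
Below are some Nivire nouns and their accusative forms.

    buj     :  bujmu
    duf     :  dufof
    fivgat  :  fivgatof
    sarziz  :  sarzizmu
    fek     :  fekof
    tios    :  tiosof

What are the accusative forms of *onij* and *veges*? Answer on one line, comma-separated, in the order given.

onijmu, vegesof

The pattern is voicing of the final consonant: -of when the stem ends in a voiceless consonant (*duf*, *fivgat*, *fek*, *tios*); -mu when the stem ends in a voiced consonant (*buj*, *sarziz*).
Since the final consonant of *onij* is /j/ (voiced), it takes -mu, giving *onijmu*.
Since the final consonant of *veges* is /s/ (voiceless), it takes -of, giving *vegesof*.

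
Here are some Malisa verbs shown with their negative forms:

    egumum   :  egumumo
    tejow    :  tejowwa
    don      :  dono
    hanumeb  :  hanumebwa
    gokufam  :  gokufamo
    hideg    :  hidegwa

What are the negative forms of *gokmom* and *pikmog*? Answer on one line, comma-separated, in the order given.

Looking at the final consonant of each stem: -o when the stem ends in a nasal (*egumum*, *don*, *gokufam*); -wa when the stem ends in a non-nasal consonant (*tejow*, *hanumeb*, *hideg*).
Since the final consonant of *gokmom* is /m/ (a nasal), it takes -o, giving *gokmomo*.
The final consonant of *pikmog* is /g/, which is non-nasal, so the suffix is -wa, giving *pikmogwa*.

gokmomo, pikmogwa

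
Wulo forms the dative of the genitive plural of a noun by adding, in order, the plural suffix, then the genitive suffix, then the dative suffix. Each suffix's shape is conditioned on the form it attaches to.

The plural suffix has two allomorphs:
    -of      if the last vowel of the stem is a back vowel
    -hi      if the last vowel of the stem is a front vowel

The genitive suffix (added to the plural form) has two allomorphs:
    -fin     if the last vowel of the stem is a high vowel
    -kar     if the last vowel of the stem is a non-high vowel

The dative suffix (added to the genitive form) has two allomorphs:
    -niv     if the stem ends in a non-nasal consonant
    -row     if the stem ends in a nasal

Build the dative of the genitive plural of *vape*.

Since the last vowel of *vape* is /e/ (a front vowel), it takes -hi, giving *vapehi*.
The plural form *vapehi* — last vowel /i/ (a high vowel) → -fin → *vapehifin*.
The genitive form *vapehifin* — final consonant /n/ (a nasal) → -row → *vapehifinrow*.

vapehifinrow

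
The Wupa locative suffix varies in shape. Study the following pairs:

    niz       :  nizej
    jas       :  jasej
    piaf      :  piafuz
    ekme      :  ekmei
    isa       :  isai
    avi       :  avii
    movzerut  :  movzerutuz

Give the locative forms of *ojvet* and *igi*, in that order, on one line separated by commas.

ojvetuz, igii

The pattern is sibilance of the final sound: -ej when the stem ends in a sibilant (*niz*, *jas*); -uz when the stem ends in a non-sibilant consonant (*piaf*, *movzerut*); -i when the stem ends in a vowel (*ekme*, *isa*, *avi*).
The final sound of *ojvet* is /t/, which is a non-sibilant consonant, so the suffix is -uz, giving *ojvetuz*.
*igi*: final sound = /i/, a vowel → -i → *igii*.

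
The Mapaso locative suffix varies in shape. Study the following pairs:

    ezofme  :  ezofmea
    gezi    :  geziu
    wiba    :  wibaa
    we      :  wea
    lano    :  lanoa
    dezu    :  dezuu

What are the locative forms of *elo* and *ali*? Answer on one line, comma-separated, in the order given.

The suffix is conditioned by the last vowel: -u when the last vowel of the stem is a high vowel (*gezi*, *dezu*); -a when the last vowel of the stem is a non-high vowel (*ezofme*, *wiba*, *we*, *lano*).
Since the last vowel of *elo* is /o/ (a non-high vowel), it takes -a, giving *eloa*.
*ali*: last vowel = /i/, a high vowel → -u → *aliu*.

eloa, aliu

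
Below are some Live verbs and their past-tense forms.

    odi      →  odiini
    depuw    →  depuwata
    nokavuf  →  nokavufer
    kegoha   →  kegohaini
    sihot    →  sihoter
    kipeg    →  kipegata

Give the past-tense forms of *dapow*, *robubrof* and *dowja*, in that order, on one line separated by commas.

dapowata, robubrofer, dowjaini

The suffix is conditioned by the final sound: -er when the stem ends in a voiceless consonant (*nokavuf*, *sihot*); -ata when the stem ends in a voiced consonant (*depuw*, *kipeg*); -ini when the stem ends in a vowel (*odi*, *kegoha*).
*dapow*: final sound = /w/, a voiced consonant → -ata → *dapowata*.
Since the final sound of *robubrof* is /f/ (a voiceless consonant), it takes -er, giving *robubrofer*.
Since the final sound of *dowja* is /a/ (a vowel), it takes -ini, giving *dowjaini*.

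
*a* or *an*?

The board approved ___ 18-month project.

The indefinite article is chosen by the initial *sound* of the following word, not its spelling.
The number *18* is spoken "eighteen", beginning with /ˌeɪˈtiːn/ — a vowel sound.
So the article is *an*: The board approved an 18-month project.

an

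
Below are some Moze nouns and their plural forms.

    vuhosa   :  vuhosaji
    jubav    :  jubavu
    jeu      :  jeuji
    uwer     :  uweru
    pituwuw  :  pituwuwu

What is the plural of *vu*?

vuji

The suffix is conditioned by the final sound: -u when the stem ends in a consonant (*jubav*, *uwer*, *pituwuw*); -ji when the stem ends in a vowel (*vuhosa*, *jeu*).
The final sound of *vu* is /u/, which is a vowel, so the suffix is -ji, giving *vuji*.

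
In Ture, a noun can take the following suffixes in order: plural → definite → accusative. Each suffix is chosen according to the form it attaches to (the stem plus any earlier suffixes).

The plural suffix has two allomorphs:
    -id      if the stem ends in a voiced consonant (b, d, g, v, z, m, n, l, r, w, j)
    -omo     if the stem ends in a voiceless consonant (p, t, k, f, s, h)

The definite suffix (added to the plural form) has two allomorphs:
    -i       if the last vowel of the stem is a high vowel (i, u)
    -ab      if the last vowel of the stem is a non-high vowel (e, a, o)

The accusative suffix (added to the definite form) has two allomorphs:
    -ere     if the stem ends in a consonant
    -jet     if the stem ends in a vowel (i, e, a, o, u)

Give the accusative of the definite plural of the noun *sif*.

sifomoabere

Since the final consonant of *sif* is /f/ (voiceless), it takes -omo, giving *sifomo*.
The last vowel of the plural form *sifomo* is /o/, which is a non-high vowel, so the definite suffix is -ab, giving *sifomoab*.
The definite form *sifomoab*: final sound = /b/, a consonant → -ere → *sifomoabere*.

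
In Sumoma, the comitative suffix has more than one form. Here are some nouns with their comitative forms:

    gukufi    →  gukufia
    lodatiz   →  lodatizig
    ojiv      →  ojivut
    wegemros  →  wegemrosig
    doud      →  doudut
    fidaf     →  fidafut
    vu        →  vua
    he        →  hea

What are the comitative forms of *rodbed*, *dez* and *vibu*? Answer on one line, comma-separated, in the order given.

rodbedut, dezig, vibua

The alternation tracks the final sound of the stem — -ig when the stem ends in a sibilant (*lodatiz*, *wegemros*); -ut when the stem ends in a non-sibilant consonant (*ojiv*, *doud*, *fidaf*); -a when the stem ends in a vowel (*gukufi*, *vu*, *he*).
Since the final sound of *rodbed* is /d/ (a non-sibilant consonant), it takes -ut, giving *rodbedut*.
*dez*: final sound = /z/, a sibilant → -ig → *dezig*.
The final sound of *vibu* is /u/, which is a vowel, so the suffix is -a, giving *vibua*.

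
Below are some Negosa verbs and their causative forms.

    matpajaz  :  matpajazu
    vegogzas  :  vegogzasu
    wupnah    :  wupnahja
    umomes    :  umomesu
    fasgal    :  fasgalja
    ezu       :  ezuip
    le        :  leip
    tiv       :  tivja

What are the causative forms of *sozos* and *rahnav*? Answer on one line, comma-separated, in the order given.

The alternation tracks the final sound of the stem — -u when the stem ends in a sibilant (*matpajaz*, *vegogzas*, *umomes*); -ja when the stem ends in a non-sibilant consonant (*wupnah*, *fasgal*, *tiv*); -ip when the stem ends in a vowel (*ezu*, *le*).
*sozos*: final sound = /s/, a sibilant → -u → *sozosu*.
*rahnav*: final sound = /v/, a non-sibilant consonant → -ja → *rahnavja*.

sozosu, rahnavja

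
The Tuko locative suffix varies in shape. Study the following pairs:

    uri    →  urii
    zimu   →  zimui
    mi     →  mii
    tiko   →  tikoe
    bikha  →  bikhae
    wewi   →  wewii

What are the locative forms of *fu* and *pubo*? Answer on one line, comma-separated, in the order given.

fui, puboe

The suffix is conditioned by the last vowel: -i when the last vowel of the stem is a high vowel (*uri*, *zimu*, *mi*, *wewi*); -e when the last vowel of the stem is a non-high vowel (*tiko*, *bikha*).
Since the last vowel of *fu* is /u/ (a high vowel), it takes -i, giving *fui*.
*pubo*: last vowel = /o/, a non-high vowel → -e → *puboe*.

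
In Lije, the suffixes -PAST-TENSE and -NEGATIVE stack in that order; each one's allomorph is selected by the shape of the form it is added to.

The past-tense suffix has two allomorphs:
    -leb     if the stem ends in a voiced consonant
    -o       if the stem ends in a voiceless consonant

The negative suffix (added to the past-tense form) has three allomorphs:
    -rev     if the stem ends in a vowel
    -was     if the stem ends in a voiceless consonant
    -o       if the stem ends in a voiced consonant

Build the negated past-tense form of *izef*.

izeforev

*izef*: final consonant = /f/, voiceless → -o → *izefo*.
The final sound of the past-tense form *izefo* is /o/, which is a vowel, so the negative suffix is -rev, giving *izeforev*.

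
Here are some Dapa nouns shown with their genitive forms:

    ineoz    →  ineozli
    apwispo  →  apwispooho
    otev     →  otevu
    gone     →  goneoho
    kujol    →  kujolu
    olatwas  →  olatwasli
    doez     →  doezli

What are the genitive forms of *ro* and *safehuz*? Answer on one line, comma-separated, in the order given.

The pattern is sibilance of the final sound: -li when the stem ends in a sibilant (*ineoz*, *olatwas*, *doez*); -u when the stem ends in a non-sibilant consonant (*otev*, *kujol*); -oho when the stem ends in a vowel (*apwispo*, *gone*).
The final sound of *ro* is /o/, which is a vowel, so the suffix is -oho, giving *rooho*.
*safehuz*: final sound = /z/, a sibilant → -li → *safehuzli*.

rooho, safehuzli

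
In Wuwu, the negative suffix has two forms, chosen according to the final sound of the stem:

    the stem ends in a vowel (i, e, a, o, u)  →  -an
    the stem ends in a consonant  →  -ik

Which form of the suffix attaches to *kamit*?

The final sound of *kamit* is /t/, which is a consonant, so the suffix is -ik.

-ik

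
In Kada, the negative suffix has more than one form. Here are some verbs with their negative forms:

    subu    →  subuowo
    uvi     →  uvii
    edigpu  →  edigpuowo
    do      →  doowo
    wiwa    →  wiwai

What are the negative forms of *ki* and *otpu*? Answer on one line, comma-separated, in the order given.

The suffix is conditioned by the last vowel: -owo when the last vowel of the stem is a rounded vowel (*subu*, *edigpu*, *do*); -i when the last vowel of the stem is an unrounded vowel (*uvi*, *wiwa*).
The last vowel of *ki* is /i/, which is an unrounded vowel, so the suffix is -i, giving *kii*.
The last vowel of *otpu* is /u/, which is a rounded vowel, so the suffix is -owo, giving *otpuowo*.

kii, otpuowo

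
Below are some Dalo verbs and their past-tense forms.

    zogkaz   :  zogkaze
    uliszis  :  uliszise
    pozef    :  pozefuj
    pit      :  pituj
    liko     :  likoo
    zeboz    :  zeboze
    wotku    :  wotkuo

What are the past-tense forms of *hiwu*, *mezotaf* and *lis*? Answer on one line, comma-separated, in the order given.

The alternation tracks the final sound of the stem — -e when the stem ends in a sibilant (*zogkaz*, *uliszis*, *zeboz*); -uj when the stem ends in a non-sibilant consonant (*pozef*, *pit*); -o when the stem ends in a vowel (*liko*, *wotku*).
*hiwu*: final sound = /u/, a vowel → -o → *hiwuo*.
Since the final sound of *mezotaf* is /f/ (a non-sibilant consonant), it takes -uj, giving *mezotafuj*.
*lis*: final sound = /s/, a sibilant → -e → *lise*.

hiwuo, mezotafuj, lise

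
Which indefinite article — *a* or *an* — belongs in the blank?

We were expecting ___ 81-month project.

The indefinite article is chosen by the initial *sound* of the following word, not its spelling.
The number *81* is spoken "eighty-…", beginning with /ˈeɪti/ — a vowel sound.
So the article is *an*: We were expecting an 81-month project.

an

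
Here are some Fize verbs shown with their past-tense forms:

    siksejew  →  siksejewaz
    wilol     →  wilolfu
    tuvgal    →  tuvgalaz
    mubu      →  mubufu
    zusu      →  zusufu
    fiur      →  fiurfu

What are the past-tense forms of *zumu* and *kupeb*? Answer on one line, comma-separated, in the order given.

zumufu, kupebaz

The suffix is conditioned by the last vowel: -fu when the last vowel of the stem is a rounded vowel (*wilol*, *mubu*, *zusu*, *fiur*); -az when the last vowel of the stem is an unrounded vowel (*siksejew*, *tuvgal*).
The last vowel of *zumu* is /u/, which is a rounded vowel, so the suffix is -fu, giving *zumufu*.
The last vowel of *kupeb* is /e/, which is an unrounded vowel, so the suffix is -az, giving *kupebaz*.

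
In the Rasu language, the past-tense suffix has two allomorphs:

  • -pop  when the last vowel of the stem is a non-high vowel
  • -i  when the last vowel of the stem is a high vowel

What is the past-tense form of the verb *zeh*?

The last vowel of *zeh* is /e/, which is a non-high vowel, so the suffix is -pop, giving *zehpop*.

zehpop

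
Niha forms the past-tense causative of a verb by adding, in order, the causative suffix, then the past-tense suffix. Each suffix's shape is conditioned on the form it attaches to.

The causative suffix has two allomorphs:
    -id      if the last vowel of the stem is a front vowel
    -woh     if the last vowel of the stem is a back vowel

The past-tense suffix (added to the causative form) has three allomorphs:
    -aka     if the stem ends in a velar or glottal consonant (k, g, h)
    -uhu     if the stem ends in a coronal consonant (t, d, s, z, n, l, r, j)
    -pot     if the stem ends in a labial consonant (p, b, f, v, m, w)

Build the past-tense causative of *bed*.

*bed*: last vowel = /e/, a front vowel → -id → *bedid*.
Since the final consonant of the causative form *bedid* is /d/ (coronal), it takes -uhu, giving *bediduhu*.

bediduhu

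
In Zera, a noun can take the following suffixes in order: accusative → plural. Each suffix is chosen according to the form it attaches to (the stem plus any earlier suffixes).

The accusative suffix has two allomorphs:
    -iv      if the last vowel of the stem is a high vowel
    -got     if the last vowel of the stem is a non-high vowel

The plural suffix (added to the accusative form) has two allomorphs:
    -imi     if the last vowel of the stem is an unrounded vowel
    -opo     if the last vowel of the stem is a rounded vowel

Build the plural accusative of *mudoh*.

mudohgotopo

*mudoh*: last vowel = /o/, a non-high vowel → -got → *mudohgot*.
The accusative form *mudohgot* — last vowel /o/ (a rounded vowel) → -opo → *mudohgotopo*.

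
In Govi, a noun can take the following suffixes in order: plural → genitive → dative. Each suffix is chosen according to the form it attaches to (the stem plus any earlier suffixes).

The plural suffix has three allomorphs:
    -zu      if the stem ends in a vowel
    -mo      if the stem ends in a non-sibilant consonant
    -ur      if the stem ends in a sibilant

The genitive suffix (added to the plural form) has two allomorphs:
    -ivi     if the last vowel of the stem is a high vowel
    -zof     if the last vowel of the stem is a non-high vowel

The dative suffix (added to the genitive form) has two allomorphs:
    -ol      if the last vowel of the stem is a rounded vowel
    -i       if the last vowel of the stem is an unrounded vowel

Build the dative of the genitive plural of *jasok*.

*jasok*: final sound = /k/, a non-sibilant consonant → -mo → *jasokmo*.
The plural form *jasokmo*: last vowel = /o/, a non-high vowel → -zof → *jasokmozof*.
The genitive form *jasokmozof* — last vowel /o/ (a rounded vowel) → -ol → *jasokmozofol*.

jasokmozofol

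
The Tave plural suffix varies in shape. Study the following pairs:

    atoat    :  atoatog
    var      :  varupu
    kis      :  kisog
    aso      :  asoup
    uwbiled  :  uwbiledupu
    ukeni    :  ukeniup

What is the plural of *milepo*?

milepoup

The suffix is conditioned by the final sound: -og when the stem ends in a voiceless consonant (*atoat*, *kis*); -upu when the stem ends in a voiced consonant (*var*, *uwbiled*); -up when the stem ends in a vowel (*aso*, *ukeni*).
The final sound of *milepo* is /o/, which is a vowel, so the suffix is -up, giving *milepoup*.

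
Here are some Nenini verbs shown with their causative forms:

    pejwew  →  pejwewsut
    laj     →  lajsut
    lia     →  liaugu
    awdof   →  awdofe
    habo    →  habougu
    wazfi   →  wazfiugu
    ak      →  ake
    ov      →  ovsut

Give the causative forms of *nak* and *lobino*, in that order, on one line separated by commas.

nake, lobinougu

The pattern is voicing of the final sound: -e when the stem ends in a voiceless consonant (*awdof*, *ak*); -sut when the stem ends in a voiced consonant (*pejwew*, *laj*, *ov*); -ugu when the stem ends in a vowel (*lia*, *habo*, *wazfi*).
*nak*: final sound = /k/, a voiceless consonant → -e → *nake*.
*lobino*: final sound = /o/, a vowel → -ugu → *lobinougu*.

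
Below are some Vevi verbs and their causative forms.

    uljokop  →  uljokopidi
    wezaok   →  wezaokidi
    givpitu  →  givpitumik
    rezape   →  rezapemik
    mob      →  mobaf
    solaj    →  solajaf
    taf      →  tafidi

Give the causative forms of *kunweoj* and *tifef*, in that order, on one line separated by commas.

The alternation tracks the final sound of the stem — -idi when the stem ends in a voiceless consonant (*uljokop*, *wezaok*, *taf*); -af when the stem ends in a voiced consonant (*mob*, *solaj*); -mik when the stem ends in a vowel (*givpitu*, *rezape*).
*kunweoj*: final sound = /j/, a voiced consonant → -af → *kunweojaf*.
The final sound of *tifef* is /f/, which is a voiceless consonant, so the suffix is -idi, giving *tifefidi*.

kunweojaf, tifefidi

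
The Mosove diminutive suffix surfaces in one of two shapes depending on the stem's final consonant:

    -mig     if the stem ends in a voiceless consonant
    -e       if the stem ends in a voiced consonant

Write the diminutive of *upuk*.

upukmig

The final consonant of *upuk* is /k/, which is voiceless, so the suffix is -mig, giving *upukmig*.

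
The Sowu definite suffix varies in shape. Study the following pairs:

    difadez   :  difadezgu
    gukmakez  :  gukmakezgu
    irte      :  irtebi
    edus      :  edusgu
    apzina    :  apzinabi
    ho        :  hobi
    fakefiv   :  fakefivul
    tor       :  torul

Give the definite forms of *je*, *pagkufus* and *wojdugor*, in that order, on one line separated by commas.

jebi, pagkufusgu, wojdugorul

Looking at the final sound of each stem: -gu when the stem ends in a sibilant (*difadez*, *gukmakez*, *edus*); -ul when the stem ends in a non-sibilant consonant (*fakefiv*, *tor*); -bi when the stem ends in a vowel (*irte*, *apzina*, *ho*).
*je*: final sound = /e/, a vowel → -bi → *jebi*.
The final sound of *pagkufus* is /s/, which is a sibilant, so the suffix is -gu, giving *pagkufusgu*.
The final sound of *wojdugor* is /r/, which is a non-sibilant consonant, so the suffix is -ul, giving *wojdugorul*.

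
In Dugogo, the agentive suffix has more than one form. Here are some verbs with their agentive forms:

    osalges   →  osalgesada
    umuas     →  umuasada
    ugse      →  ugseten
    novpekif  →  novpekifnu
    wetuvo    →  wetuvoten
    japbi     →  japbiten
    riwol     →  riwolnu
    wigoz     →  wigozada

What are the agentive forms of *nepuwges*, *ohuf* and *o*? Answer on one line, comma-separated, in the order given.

nepuwgesada, ohufnu, oten

The suffix is conditioned by the final sound: -ada when the stem ends in a sibilant (*osalges*, *umuas*, *wigoz*); -nu when the stem ends in a non-sibilant consonant (*novpekif*, *riwol*); -ten when the stem ends in a vowel (*ugse*, *wetuvo*, *japbi*).
*nepuwges*: final sound = /s/, a sibilant → -ada → *nepuwgesada*.
The final sound of *ohuf* is /f/, which is a non-sibilant consonant, so the suffix is -nu, giving *ohufnu*.
*o* — final sound /o/ (a vowel) → -ten → *oten*.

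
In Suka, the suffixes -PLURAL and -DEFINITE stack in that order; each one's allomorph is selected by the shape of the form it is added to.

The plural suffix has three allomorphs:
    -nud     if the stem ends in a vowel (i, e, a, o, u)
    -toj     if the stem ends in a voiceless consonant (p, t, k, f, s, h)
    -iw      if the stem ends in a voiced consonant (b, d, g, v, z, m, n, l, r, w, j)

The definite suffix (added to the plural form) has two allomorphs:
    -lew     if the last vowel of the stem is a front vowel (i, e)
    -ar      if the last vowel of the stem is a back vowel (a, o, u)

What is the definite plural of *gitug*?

gitugiwlew

The final sound of *gitug* is /g/, which is a voiced consonant, so the plural suffix is -iw, giving *gitugiw*.
The plural form *gitugiw* — last vowel /i/ (a front vowel) → -lew → *gitugiwlew*.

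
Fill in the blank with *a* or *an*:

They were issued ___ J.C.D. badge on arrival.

The indefinite article is chosen by the initial *sound* of the following word, not its spelling.
The initialism *J.C.D.* is read letter by letter; the first letter, J, is pronounced /dʒeɪ/, which begins with a consonant sound.
So the article is *a*: They were issued a J.C.D. badge on arrival.

a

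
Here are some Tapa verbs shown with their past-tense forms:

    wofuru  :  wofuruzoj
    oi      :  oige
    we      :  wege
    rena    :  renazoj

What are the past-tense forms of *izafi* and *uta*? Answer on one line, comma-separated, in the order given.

Looking at the last vowel of each stem: -ge when the last vowel of the stem is a front vowel (*oi*, *we*); -zoj when the last vowel of the stem is a back vowel (*wofuru*, *rena*).
The last vowel of *izafi* is /i/, which is a front vowel, so the suffix is -ge, giving *izafige*.
Since the last vowel of *uta* is /a/ (a back vowel), it takes -zoj, giving *utazoj*.

izafige, utazoj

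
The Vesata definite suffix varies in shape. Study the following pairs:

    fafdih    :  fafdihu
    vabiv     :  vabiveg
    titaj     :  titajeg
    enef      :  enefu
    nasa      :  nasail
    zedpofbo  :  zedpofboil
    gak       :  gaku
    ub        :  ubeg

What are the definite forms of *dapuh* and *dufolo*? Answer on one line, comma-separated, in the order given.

The suffix is conditioned by the final sound: -u when the stem ends in a voiceless consonant (*fafdih*, *enef*, *gak*); -eg when the stem ends in a voiced consonant (*vabiv*, *titaj*, *ub*); -il when the stem ends in a vowel (*nasa*, *zedpofbo*).
The final sound of *dapuh* is /h/, which is a voiceless consonant, so the suffix is -u, giving *dapuhu*.
*dufolo*: final sound = /o/, a vowel → -il → *dufoloil*.

dapuhu, dufoloil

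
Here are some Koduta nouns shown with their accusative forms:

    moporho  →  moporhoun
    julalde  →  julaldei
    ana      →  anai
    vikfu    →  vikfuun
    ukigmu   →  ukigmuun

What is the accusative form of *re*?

rei

The alternation tracks the last vowel of the stem — -un when the last vowel of the stem is a rounded vowel (*moporho*, *vikfu*, *ukigmu*); -i when the last vowel of the stem is an unrounded vowel (*julalde*, *ana*).
*re*: last vowel = /e/, an unrounded vowel → -i → *rei*.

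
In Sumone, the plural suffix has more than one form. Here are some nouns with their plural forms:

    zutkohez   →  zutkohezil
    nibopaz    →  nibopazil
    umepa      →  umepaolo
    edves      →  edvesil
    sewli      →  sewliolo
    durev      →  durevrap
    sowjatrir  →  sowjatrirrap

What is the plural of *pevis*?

pevisil

The suffix is conditioned by the final sound: -il when the stem ends in a sibilant (*zutkohez*, *nibopaz*, *edves*); -rap when the stem ends in a non-sibilant consonant (*durev*, *sowjatrir*); -olo when the stem ends in a vowel (*umepa*, *sewli*).
*pevis*: final sound = /s/, a sibilant → -il → *pevisil*.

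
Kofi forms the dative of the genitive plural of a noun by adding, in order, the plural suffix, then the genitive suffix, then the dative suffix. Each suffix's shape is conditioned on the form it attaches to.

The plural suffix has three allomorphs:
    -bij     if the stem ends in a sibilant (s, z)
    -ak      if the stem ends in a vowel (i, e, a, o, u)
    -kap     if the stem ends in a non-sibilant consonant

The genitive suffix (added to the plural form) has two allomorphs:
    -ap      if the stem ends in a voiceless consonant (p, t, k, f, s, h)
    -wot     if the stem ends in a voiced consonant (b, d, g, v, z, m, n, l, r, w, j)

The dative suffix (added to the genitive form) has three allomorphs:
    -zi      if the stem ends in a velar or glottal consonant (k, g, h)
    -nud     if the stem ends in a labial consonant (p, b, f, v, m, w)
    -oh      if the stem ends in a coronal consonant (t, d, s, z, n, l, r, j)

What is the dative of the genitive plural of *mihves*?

mihvesbijwotoh

*mihves* — final sound /s/ (a sibilant) → -bij → *mihvesbij*.
The final consonant of the plural form *mihvesbij* is /j/, which is voiced, so the genitive suffix is -wot, giving *mihvesbijwot*.
The genitive form *mihvesbijwot* — final consonant /t/ (coronal) → -oh → *mihvesbijwotoh*.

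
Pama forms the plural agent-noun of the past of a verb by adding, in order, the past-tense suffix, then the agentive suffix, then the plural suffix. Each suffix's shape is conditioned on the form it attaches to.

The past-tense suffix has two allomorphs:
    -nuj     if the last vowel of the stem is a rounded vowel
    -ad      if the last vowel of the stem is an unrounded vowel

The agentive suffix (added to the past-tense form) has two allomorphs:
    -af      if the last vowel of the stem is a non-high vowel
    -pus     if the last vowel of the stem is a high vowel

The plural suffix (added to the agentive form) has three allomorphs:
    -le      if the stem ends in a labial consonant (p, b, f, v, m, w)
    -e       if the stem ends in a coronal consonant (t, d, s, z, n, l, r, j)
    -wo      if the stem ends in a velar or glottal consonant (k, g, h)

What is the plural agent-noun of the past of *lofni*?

lofniadafle

Since the last vowel of *lofni* is /i/ (an unrounded vowel), it takes -ad, giving *lofniad*.
Since the last vowel of the past-tense form *lofniad* is /a/ (a non-high vowel), it takes -af, giving *lofniadaf*.
The agentive form *lofniadaf* — final consonant /f/ (labial) → -le → *lofniadafle*.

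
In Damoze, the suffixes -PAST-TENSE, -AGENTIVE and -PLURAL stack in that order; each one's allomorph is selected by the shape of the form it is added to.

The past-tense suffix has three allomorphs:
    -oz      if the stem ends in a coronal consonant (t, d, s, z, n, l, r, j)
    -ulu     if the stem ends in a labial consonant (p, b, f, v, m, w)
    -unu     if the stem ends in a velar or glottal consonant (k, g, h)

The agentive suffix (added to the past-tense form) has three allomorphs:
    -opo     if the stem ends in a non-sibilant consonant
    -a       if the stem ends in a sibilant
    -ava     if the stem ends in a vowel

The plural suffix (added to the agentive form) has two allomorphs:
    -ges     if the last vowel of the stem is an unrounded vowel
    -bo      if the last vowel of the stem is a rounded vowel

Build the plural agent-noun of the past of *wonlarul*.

*wonlarul* — final consonant /l/ (coronal) → -oz → *wonlaruloz*.
The final sound of the past-tense form *wonlaruloz* is /z/, which is a sibilant, so the agentive suffix is -a, giving *wonlaruloza*.
The last vowel of the agentive form *wonlaruloza* is /a/, which is an unrounded vowel, so the plural suffix is -ges, giving *wonlarulozages*.

wonlarulozages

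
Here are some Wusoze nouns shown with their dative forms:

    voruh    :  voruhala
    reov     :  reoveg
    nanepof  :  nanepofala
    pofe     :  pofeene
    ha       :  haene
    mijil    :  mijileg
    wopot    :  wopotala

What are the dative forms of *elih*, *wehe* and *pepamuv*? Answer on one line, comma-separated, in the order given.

The alternation tracks the final sound of the stem — -ala when the stem ends in a voiceless consonant (*voruh*, *nanepof*, *wopot*); -eg when the stem ends in a voiced consonant (*reov*, *mijil*); -ene when the stem ends in a vowel (*pofe*, *ha*).
*elih* — final sound /h/ (a voiceless consonant) → -ala → *elihala*.
Since the final sound of *wehe* is /e/ (a vowel), it takes -ene, giving *weheene*.
The final sound of *pepamuv* is /v/, which is a voiced consonant, so the suffix is -eg, giving *pepamuveg*.

elihala, weheene, pepamuveg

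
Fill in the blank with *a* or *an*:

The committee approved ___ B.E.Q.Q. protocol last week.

The indefinite article is chosen by the initial *sound* of the following word, not its spelling.
The initialism *B.E.Q.Q.* is read letter by letter; the first letter, B, is pronounced /biː/, which begins with a consonant sound.
So the article is *a*: The committee approved a B.E.Q.Q. protocol last week.

a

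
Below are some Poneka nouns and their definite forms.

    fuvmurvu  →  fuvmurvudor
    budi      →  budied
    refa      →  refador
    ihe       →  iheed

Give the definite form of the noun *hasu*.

The alternation tracks the last vowel of the stem — -ed when the last vowel of the stem is a front vowel (*budi*, *ihe*); -dor when the last vowel of the stem is a back vowel (*fuvmurvu*, *refa*).
Since the last vowel of *hasu* is /u/ (a back vowel), it takes -dor, giving *hasudor*.

hasudor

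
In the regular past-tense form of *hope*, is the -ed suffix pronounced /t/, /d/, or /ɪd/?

The stem *hope* ends in a voiceless consonant other than /t/.
The -ed suffix is realized as /ɪd/ after /t, d/; as /t/ after other voiceless consonants; and as /d/ after other voiced sounds.
So -ed on *hope* is pronounced /t/.

/t/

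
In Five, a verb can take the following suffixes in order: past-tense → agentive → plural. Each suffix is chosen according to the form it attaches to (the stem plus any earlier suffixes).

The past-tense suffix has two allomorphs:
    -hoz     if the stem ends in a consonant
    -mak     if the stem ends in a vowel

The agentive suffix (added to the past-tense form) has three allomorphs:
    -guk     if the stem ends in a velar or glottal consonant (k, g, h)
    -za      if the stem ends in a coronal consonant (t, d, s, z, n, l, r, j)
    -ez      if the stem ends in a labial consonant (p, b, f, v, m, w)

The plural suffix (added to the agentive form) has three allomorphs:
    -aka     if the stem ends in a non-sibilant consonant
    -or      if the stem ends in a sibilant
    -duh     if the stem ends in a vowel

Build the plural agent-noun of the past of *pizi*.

Since the final sound of *pizi* is /i/ (a vowel), it takes -mak, giving *pizimak*.
The past-tense form *pizimak* — final consonant /k/ (velar/glottal) → -guk → *pizimakguk*.
The final sound of the agentive form *pizimakguk* is /k/, which is a non-sibilant consonant, so the plural suffix is -aka, giving *pizimakgukaka*.

pizimakgukaka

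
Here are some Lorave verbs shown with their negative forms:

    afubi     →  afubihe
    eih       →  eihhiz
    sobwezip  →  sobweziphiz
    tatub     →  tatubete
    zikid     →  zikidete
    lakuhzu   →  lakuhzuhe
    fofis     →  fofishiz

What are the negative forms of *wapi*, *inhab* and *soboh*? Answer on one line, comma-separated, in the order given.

wapihe, inhabete, sobohhiz

The alternation tracks the final sound of the stem — -hiz when the stem ends in a voiceless consonant (*eih*, *sobwezip*, *fofis*); -ete when the stem ends in a voiced consonant (*tatub*, *zikid*); -he when the stem ends in a vowel (*afubi*, *lakuhzu*).
*wapi* — final sound /i/ (a vowel) → -he → *wapihe*.
*inhab*: final sound = /b/, a voiced consonant → -ete → *inhabete*.
*soboh*: final sound = /h/, a voiceless consonant → -hiz → *sobohhiz*.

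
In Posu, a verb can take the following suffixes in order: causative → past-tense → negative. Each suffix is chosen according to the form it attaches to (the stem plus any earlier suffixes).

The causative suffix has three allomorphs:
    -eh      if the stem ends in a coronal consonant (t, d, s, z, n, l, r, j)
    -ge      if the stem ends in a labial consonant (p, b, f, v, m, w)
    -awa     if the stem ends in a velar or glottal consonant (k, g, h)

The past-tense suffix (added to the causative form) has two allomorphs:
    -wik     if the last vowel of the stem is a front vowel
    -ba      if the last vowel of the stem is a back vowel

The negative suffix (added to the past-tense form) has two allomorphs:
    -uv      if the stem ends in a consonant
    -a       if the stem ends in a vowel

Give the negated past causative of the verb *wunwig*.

wunwigawabaa

The final consonant of *wunwig* is /g/, which is velar/glottal, so the causative suffix is -awa, giving *wunwigawa*.
The last vowel of the causative form *wunwigawa* is /a/, which is a back vowel, so the past-tense suffix is -ba, giving *wunwigawaba*.
The final sound of the past-tense form *wunwigawaba* is /a/, which is a vowel, so the negative suffix is -a, giving *wunwigawabaa*.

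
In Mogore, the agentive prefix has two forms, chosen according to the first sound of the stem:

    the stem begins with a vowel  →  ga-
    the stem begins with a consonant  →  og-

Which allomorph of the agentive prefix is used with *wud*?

og-

*wud* — first sound /w/ (a consonant) → og-.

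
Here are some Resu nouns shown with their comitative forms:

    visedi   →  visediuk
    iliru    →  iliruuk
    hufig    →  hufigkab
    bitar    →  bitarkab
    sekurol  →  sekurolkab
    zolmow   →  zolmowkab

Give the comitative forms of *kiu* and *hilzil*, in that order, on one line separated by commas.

The alternation tracks the final sound of the stem — -kab when the stem ends in a consonant (*hufig*, *bitar*, *sekurol*, *zolmow*); -uk when the stem ends in a vowel (*visedi*, *iliru*).
The final sound of *kiu* is /u/, which is a vowel, so the suffix is -uk, giving *kiuuk*.
The final sound of *hilzil* is /l/, which is a consonant, so the suffix is -kab, giving *hilzilkab*.

kiuuk, hilzilkab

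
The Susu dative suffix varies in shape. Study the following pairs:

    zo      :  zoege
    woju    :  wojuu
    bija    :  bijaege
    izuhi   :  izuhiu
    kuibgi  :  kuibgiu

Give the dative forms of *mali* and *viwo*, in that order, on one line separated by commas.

The suffix is conditioned by the last vowel: -u when the last vowel of the stem is a high vowel (*woju*, *izuhi*, *kuibgi*); -ege when the last vowel of the stem is a non-high vowel (*zo*, *bija*).
*mali*: last vowel = /i/, a high vowel → -u → *maliu*.
*viwo* — last vowel /o/ (a non-high vowel) → -ege → *viwoege*.

maliu, viwoege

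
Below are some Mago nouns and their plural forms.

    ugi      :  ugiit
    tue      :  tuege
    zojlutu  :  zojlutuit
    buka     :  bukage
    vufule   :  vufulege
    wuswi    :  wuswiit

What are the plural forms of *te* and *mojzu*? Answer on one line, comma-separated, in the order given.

The alternation tracks the last vowel of the stem — -it when the last vowel of the stem is a high vowel (*ugi*, *zojlutu*, *wuswi*); -ge when the last vowel of the stem is a non-high vowel (*tue*, *buka*, *vufule*).
Since the last vowel of *te* is /e/ (a non-high vowel), it takes -ge, giving *tege*.
*mojzu* — last vowel /u/ (a high vowel) → -it → *mojzuit*.

tege, mojzuit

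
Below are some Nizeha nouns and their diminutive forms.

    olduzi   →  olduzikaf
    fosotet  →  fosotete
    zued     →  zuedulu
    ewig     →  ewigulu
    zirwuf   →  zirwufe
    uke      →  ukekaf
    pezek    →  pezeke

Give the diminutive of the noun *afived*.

afivedulu

The suffix is conditioned by the final sound: -e when the stem ends in a voiceless consonant (*fosotet*, *zirwuf*, *pezek*); -ulu when the stem ends in a voiced consonant (*zued*, *ewig*); -kaf when the stem ends in a vowel (*olduzi*, *uke*).
*afived*: final sound = /d/, a voiced consonant → -ulu → *afivedulu*.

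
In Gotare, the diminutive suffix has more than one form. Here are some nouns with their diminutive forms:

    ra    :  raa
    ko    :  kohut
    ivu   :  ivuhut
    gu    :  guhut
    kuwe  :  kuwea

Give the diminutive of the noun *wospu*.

Looking at the last vowel of each stem: -hut when the last vowel of the stem is a rounded vowel (*ko*, *ivu*, *gu*); -a when the last vowel of the stem is an unrounded vowel (*ra*, *kuwe*).
*wospu*: last vowel = /u/, a rounded vowel → -hut → *wospuhut*.

wospuhut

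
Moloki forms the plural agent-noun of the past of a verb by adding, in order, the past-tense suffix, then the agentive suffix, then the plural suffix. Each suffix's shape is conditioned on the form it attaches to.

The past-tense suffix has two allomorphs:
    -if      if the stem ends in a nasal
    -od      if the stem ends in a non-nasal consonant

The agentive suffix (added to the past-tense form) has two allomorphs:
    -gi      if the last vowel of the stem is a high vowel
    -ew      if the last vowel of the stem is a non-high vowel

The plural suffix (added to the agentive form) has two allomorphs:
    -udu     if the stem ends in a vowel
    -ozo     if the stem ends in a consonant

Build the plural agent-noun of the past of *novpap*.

novpapodewozo

*novpap* — final consonant /p/ (non-nasal) → -od → *novpapod*.
The past-tense form *novpapod* — last vowel /o/ (a non-high vowel) → -ew → *novpapodew*.
The agentive form *novpapodew* — final sound /w/ (a consonant) → -ozo → *novpapodewozo*.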